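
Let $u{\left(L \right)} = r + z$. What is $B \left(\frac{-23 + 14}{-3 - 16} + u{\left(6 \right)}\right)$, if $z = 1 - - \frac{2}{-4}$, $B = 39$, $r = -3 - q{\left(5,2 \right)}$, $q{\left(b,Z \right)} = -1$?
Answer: $- \frac{1521}{38} \approx -40.026$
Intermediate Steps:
$r = -2$ ($r = -3 - -1 = -3 + 1 = -2$)
$z = \frac{1}{2}$ ($z = 1 - \left(-2\right) \left(- \frac{1}{4}\right) = 1 - \frac{1}{2} = \frac{1}{2} \approx 0.5$)
$u{\left(L \right)} = - \frac{3}{2}$ ($u{\left(L \right)} = -2 + \frac{1}{2} = - \frac{3}{2}$)
$B \left(\frac{-23 + 14}{-3 - 16} + u{\left(6 \right)}\right) = 39 \left(\frac{-23 + 14}{-3 - 16} - \frac{3}{2}\right) = 39 \left(- \frac{9}{-19} - \frac{3}{2}\right) = 39 \left(\left(-9\right) \left(- \frac{1}{19}\right) - \frac{3}{2}\right) = 39 \left(\frac{9}{19} - \frac{3}{2}\right) = 39 \left(- \frac{39}{38}\right) = - \frac{1521}{38}$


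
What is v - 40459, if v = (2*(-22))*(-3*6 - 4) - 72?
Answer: -39563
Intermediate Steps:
v = 896 (v = -44*(-18 - 4) - 72 = -44*(-22) - 72 = 968 - 72 = 896)
v - 40459 = 896 - 40459 = -39563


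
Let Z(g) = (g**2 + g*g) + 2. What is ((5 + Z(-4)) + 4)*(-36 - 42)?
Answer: -3354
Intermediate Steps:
Z(g) = 2 + 2*g**2 (Z(g) = (g**2 + g**2) + 2 = 2*g**2 + 2 = 2 + 2*g**2)
((5 + Z(-4)) + 4)*(-36 - 42) = ((5 + (2 + 2*(-4)**2)) + 4)*(-36 - 42) = ((5 + (2 + 2*16)) + 4)*(-78) = ((5 + (2 + 32)) + 4)*(-78) = ((5 + 34) + 4)*(-78) = (39 + 4)*(-78) = 43*(-78) = -3354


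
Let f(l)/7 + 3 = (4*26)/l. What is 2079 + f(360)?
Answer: 92701/45 ≈ 2060.0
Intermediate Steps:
f(l) = -21 + 728/l (f(l) = -21 + 7*((4*26)/l) = -21 + 7*(104/l) = -21 + 728/l)
2079 + f(360) = 2079 + (-21 + 728/360) = 2079 + (-21 + 728*(1/360)) = 2079 + (-21 + 91/45) = 2079 - 854/45 = 92701/45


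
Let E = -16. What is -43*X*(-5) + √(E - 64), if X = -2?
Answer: -430 + 4*I*√5 ≈ -430.0 + 8.9443*I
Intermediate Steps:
-43*X*(-5) + √(E - 64) = -(-86)*(-5) + √(-16 - 64) = -43*10 + √(-80) = -430 + 4*I*√5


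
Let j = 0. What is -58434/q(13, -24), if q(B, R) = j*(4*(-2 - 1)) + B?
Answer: -58434/13 ≈ -4494.9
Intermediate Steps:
q(B, R) = B (q(B, R) = 0*(4*(-2 - 1)) + B = 0*(4*(-3)) + B = 0*(-12) + B = 0 + B = B)
-58434/q(13, -24) = -58434/13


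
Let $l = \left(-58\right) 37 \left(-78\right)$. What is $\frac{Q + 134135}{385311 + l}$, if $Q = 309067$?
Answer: $\frac{147734}{184233} \approx 0.80189$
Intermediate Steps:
$l = 167388$ ($l = \left(-2146\right) \left(-78\right) = 167388$)
$\frac{Q + 134135}{385311 + l} = \frac{309067 + 134135}{385311 + 167388} = \frac{443202}{552699} = 443202 \cdot \frac{1}{552699} = \frac{147734}{184233}$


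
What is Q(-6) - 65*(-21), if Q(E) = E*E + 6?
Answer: 1407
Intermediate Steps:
Q(E) = 6 + E**2 (Q(E) = E**2 + 6 = 6 + E**2)
Q(-6) - 65*(-21) = (6 + (-6)**2) - 65*(-21) = (6 + 36) + 1365 = 42 + 1365 = 1407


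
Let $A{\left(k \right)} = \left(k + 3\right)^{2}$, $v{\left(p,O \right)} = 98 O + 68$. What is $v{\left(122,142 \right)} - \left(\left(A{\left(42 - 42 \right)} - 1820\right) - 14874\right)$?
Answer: $30669$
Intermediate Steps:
$v{\left(p,O \right)} = 68 + 98 O$
$A{\left(k \right)} = \left(3 + k\right)^{2}$
$v{\left(122,142 \right)} - \left(\left(A{\left(42 - 42 \right)} - 1820\right) - 14874\right) = \left(68 + 98 \cdot 142\right) - \left(\left(\left(3 + \left(42 - 42\right)\right)^{2} - 1820\right) - 14874\right) = \left(68 + 13916\right) - \left(\left(\left(3 + \left(42 - 42\right)\right)^{2} - 1820\right) - 14874\right) = 13984 - \left(\left(\left(3 + 0\right)^{2} - 1820\right) - 14874\right) = 13984 - \left(\left(3^{2} - 1820\right) - 14874\right) = 13984 - \left(\left(9 - 1820\right) - 14874\right) = 13984 - \left(-1811 - 14874\right) = 13984 - -16685 = 13984 + 16685 = 30669$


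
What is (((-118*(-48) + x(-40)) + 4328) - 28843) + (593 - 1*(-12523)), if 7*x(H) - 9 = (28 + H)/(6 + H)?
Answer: -682306/119 ≈ -5733.7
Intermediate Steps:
x(H) = 9/7 + (28 + H)/(7*(6 + H)) (x(H) = 9/7 + ((28 + H)/(6 + H))/7 = 9/7 + (28 + H)/(7*(6 + H)))
(((-118*(-48) + x(-40)) + 4328) - 28843) + (593 - 1*(-12523)) = (((-118*(-48) + 2*(41 + 5*(-40))/(7*(6 - 40))) + 4328) - 28843) + (593 - 1*(-12523)) = (((5664 + (2/7)*(41 - 200)/(-34)) + 4328) - 28843) + (593 + 12523) = (((5664 + (2/7)*(-1/34)*(-159)) + 4328) - 28843) + 13116 = (((5664 + 159/119) + 4328) - 28843) + 13116 = ((674175/119 + 4328) - 28843) + 13116 = (1189207/119 - 28843) + 13116 = -2243110/119 + 13116 = -682306/119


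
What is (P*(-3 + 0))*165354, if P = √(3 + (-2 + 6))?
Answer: -496062*√7 ≈ -1.3125e+6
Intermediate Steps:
P = √7 (P = √(3 + 4) = √7 ≈ 2.6458)
(P*(-3 + 0))*165354 = (√7*(-3 + 0))*165354 = (√7*(-3))*165354 = -3*√7*165354 = -496062*√7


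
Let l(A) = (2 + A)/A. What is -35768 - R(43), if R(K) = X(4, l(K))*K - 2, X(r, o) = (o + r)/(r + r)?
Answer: -286345/8 ≈ -35793.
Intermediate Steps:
l(A) = (2 + A)/A
X(r, o) = (o + r)/(2*r) (X(r, o) = (o + r)/((2*r)) = (o + r)*(1/(2*r)) = (o + r)/(2*r))
R(K) = -2 + K*(1/2 + (2 + K)/(8*K)) (R(K) = ((1/2)*((2 + K)/K + 4)/4)*K - 2 = ((1/2)*(1/4)*(4 + (2 + K)/K))*K - 2 = (1/2 + (2 + K)/(8*K))*K - 2 = K*(1/2 + (2 + K)/(8*K)) - 2 = -2 + K*(1/2 + (2 + K)/(8*K)))
-35768 - R(43) = -35768 - (-7/4 + (5/8)*43) = -35768 - (-7/4 + 215/8) = -35768 - 1*201/8 = -35768 - 201/8 = -286345/8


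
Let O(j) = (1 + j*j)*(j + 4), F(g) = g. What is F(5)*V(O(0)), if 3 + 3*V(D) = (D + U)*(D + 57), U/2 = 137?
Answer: 84775/3 ≈ 28258.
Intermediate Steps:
U = 274 (U = 2*137 = 274)
O(j) = (1 + j²)*(4 + j)
V(D) = -1 + (57 + D)*(274 + D)/3 (V(D) = -1 + ((D + 274)*(D + 57))/3 = -1 + ((274 + D)*(57 + D))/3 = -1 + ((57 + D)*(274 + D))/3 = -1 + (57 + D)*(274 + D)/3)
F(5)*V(O(0)) = 5*(5205 + (4 + 0 + 0³ + 4*0²)²/3 + 331*(4 + 0 + 0³ + 4*0²)/3) = 5*(5205 + (4 + 0 + 0 + 4*0)²/3 + 331*(4 + 0 + 0 + 4*0)/3) = 5*(5205 + (4 + 0 + 0 + 0)²/3 + 331*(4 + 0 + 0 + 0)/3) = 5*(5205 + (⅓)*4² + (331/3)*4) = 5*(5205 + (⅓)*16 + 1324/3) = 5*(5205 + 16/3 + 1324/3) = 5*(16955/3) = 84775/3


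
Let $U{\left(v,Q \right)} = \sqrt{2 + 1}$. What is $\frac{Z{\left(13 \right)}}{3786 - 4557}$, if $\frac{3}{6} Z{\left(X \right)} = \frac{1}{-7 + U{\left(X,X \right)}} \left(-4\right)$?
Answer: $- \frac{28}{17733} - \frac{4 \sqrt{3}}{17733} \approx -0.0019697$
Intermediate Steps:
$U{\left(v,Q \right)} = \sqrt{3}$
$Z{\left(X \right)} = - \frac{8}{-7 + \sqrt{3}}$ ($Z{\left(X \right)} = 2 \frac{1}{-7 + \sqrt{3}} \left(-4\right) = 2 \left(- \frac{4}{-7 + \sqrt{3}}\right) = - \frac{8}{-7 + \sqrt{3}}$)
$\frac{Z{\left(13 \right)}}{3786 - 4557} = \frac{\frac{28}{23} + \frac{4 \sqrt{3}}{23}}{3786 - 4557} = \frac{\frac{28}{23} + \frac{4 \sqrt{3}}{23}}{-771} = \left(\frac{28}{23} + \frac{4 \sqrt{3}}{23}\right) \left(- \frac{1}{771}\right) = - \frac{28}{17733} - \frac{4 \sqrt{3}}{17733}$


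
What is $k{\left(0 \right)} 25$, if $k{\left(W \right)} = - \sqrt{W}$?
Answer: $0$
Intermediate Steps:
$k{\left(0 \right)} 25 = - \sqrt{0} \cdot 25 = \left(-1\right) 0 \cdot 25 = 0 \cdot 25 = 0$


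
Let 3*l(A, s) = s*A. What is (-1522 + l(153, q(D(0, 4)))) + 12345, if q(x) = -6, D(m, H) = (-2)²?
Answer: 10517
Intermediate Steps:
D(m, H) = 4
l(A, s) = A*s/3 (l(A, s) = (s*A)/3 = (A*s)/3 = A*s/3)
(-1522 + l(153, q(D(0, 4)))) + 12345 = (-1522 + (⅓)*153*(-6)) + 12345 = (-1522 - 306) + 12345 = -1828 + 12345 = 10517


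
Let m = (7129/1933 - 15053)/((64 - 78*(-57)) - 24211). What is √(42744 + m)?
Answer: 2*√1721950535291980466/12694011 ≈ 206.75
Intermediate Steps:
m = 29090320/38082033 (m = (7129*(1/1933) - 15053)/((64 + 4446) - 24211) = (7129/1933 - 15053)/(4510 - 24211) = -29090320/1933/(-19701) = -29090320/1933*(-1/19701) = 29090320/38082033 ≈ 0.76389)
√(42744 + m) = √(42744 + 29090320/38082033) = √(1627807508872/38082033) = 2*√1721950535291980466/12694011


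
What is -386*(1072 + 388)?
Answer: -563560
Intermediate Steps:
-386*(1072 + 388) = -386*1460 = -563560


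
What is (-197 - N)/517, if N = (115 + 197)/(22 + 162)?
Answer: -4570/11891 ≈ -0.38432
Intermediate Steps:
N = 39/23 (N = 312/184 = 312*(1/184) = 39/23 ≈ 1.6957)
(-197 - N)/517 = (-197 - 1*39/23)/517 = (-197 - 39/23)*(1/517) = -4570/23*1/517 = -4570/11891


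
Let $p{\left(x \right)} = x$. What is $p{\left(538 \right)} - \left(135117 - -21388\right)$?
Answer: $-155967$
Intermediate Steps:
$p{\left(538 \right)} - \left(135117 - -21388\right) = 538 - \left(135117 - -21388\right) = 538 - \left(135117 + 21388\right) = 538 - 156505 = -155967$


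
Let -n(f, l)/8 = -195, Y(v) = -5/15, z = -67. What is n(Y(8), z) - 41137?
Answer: -39577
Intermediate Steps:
Y(v) = -⅓ (Y(v) = -5*1/15 = -⅓)
n(f, l) = 1560 (n(f, l) = -8*(-195) = 1560)
n(Y(8), z) - 41137 = 1560 - 41137 = -39577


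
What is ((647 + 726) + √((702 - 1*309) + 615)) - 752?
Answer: 621 + 12*√7 ≈ 652.75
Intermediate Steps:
((647 + 726) + √((702 - 1*309) + 615)) - 752 = (1373 + √((702 - 309) + 615)) - 752 = (1373 + √(393 + 615)) - 752 = (1373 + √1008) - 752 = (1373 + 12*√7) - 752 = 621 + 12*√7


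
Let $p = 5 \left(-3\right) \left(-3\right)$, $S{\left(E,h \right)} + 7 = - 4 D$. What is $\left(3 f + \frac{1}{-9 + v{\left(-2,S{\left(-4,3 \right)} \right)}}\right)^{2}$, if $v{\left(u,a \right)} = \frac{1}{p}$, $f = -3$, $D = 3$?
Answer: $\frac{13549761}{163216} \approx 83.017$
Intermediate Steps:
$S{\left(E,h \right)} = -19$ ($S{\left(E,h \right)} = -7 - 12 = -19$)
$p = 45$ ($p = \left(-15\right) \left(-3\right) = 45$)
$v{\left(u,a \right)} = \frac{1}{45}$
$\left(3 f + \frac{1}{-9 + v{\left(-2,S{\left(-4,3 \right)} \right)}}\right)^{2} = \left(3 \left(-3\right) + \frac{1}{-9 + \frac{1}{45}}\right)^{2} = \left(-9 + \frac{1}{- \frac{404}{45}}\right)^{2} = \left(-9 - \frac{45}{404}\right)^{2} = \left(- \frac{3681}{404}\right)^{2} = \frac{13549761}{163216}$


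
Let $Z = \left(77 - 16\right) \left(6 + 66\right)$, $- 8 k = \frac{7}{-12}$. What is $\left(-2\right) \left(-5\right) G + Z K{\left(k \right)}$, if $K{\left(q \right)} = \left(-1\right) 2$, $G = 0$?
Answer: $-8784$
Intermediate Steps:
$k = \frac{7}{96}$ ($k = - \frac{7 \frac{1}{-12}}{8} = - \frac{7 \left(- \frac{1}{12}\right)}{8} = \left(- \frac{1}{8}\right) \left(- \frac{7}{12}\right) = \frac{7}{96} \approx 0.072917$)
$K{\left(q \right)} = -2$
$Z = 4392$ ($Z = 61 \cdot 72 = 4392$)
$\left(-2\right) \left(-5\right) G + Z K{\left(k \right)} = \left(-2\right) \left(-5\right) 0 + 4392 \left(-2\right) = 10 \cdot 0 - 8784 = 0 - 8784 = -8784$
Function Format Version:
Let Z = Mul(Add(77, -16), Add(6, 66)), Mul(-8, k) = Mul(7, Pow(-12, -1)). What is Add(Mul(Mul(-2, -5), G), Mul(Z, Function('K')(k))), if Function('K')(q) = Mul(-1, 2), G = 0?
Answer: -8784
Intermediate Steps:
k = Rational(7, 96) (k = Mul(Rational(-1, 8), Mul(7, Pow(-12, -1))) = Mul(Rational(-1, 8), Mul(7, Rational(-1, 12))) = Mul(Rational(-1, 8), Rational(-7, 12)) = Rational(7, 96) ≈ 0.072917)
Function('K')(q) = -2
Z = 4392 (Z = Mul(61, 72) = 4392)
Add(Mul(Mul(-2, -5), G), Mul(Z, Function('K')(k))) = Add(Mul(Mul(-2, -5), 0), Mul(4392, -2)) = Add(Mul(10, 0), -8784) = Add(0, -8784) = -8784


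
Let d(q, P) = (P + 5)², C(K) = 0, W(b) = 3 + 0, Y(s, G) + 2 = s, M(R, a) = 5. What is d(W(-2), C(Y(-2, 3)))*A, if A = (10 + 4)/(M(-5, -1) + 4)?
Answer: 350/9 ≈ 38.889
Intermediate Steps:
Y(s, G) = -2 + s
W(b) = 3
A = 14/9 (A = (10 + 4)/(5 + 4) = 14/9 ≈ 1.5556)
d(q, P) = (5 + P)²
d(W(-2), C(Y(-2, 3)))*A = (5 + 0)²*(14/9) = 5²*(14/9) = 25*(14/9) = 350/9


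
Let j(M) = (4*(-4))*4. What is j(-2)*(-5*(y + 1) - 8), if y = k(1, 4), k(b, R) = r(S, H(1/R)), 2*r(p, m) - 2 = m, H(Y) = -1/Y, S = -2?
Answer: 512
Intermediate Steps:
j(M) = -64 (j(M) = -16*4 = -64)
r(p, m) = 1 + m/2
k(b, R) = 1 - R/2 (k(b, R) = 1 + (-1/(1/R))/2 = 1 + (-R)/2 = 1 - R/2)
y = -1 (y = 1 - 1/2*4 = 1 - 2 = -1)
j(-2)*(-5*(y + 1) - 8) = -64*(-5*(-1 + 1) - 8) = -64*(-5*0 - 8) = -64*(0 - 8) = -64*(-8) = 512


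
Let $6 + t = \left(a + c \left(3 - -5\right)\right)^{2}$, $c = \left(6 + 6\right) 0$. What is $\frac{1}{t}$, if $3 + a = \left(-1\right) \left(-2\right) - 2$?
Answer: $\frac{1}{3} \approx 0.33333$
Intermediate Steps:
$c = 0$ ($c = 12 \cdot 0 = 0$)
$a = -3$ ($a = -3 - 0 = -3 + \left(2 - 2\right) = -3 + 0 = -3$)
$t = 3$ ($t = -6 + \left(-3 + 0 \left(3 - -5\right)\right)^{2} = -6 + \left(-3 + 0 \left(3 + 5\right)\right)^{2} = -6 + \left(-3 + 0 \cdot 8\right)^{2} = -6 + \left(-3 + 0\right)^{2} = -6 + \left(-3\right)^{2} = -6 + 9 = 3$)
$\frac{1}{t} = \frac{1}{3}$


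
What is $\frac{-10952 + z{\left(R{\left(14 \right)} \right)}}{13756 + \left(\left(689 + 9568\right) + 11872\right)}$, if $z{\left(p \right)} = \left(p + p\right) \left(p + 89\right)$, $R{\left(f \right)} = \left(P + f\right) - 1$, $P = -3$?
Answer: $- \frac{8972}{35885} \approx -0.25002$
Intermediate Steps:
$R{\left(f \right)} = -4 + f$ ($R{\left(f \right)} = \left(-3 + f\right) - 1 = -4 + f$)
$z{\left(p \right)} = 2 p \left(89 + p\right)$
$\frac{-10952 + z{\left(R{\left(14 \right)} \right)}}{13756 + \left(\left(689 + 9568\right) + 11872\right)} = \frac{-10952 + 2 \left(-4 + 14\right) \left(89 + \left(-4 + 14\right)\right)}{13756 + \left(\left(689 + 9568\right) + 11872\right)} = \frac{-10952 + 2 \cdot 10 \left(89 + 10\right)}{13756 + \left(10257 + 11872\right)} = \frac{-10952 + 2 \cdot 10 \cdot 99}{13756 + 22129} = \frac{-10952 + 1980}{35885} = \left(-8972\right) \frac{1}{35885} = - \frac{8972}{35885}$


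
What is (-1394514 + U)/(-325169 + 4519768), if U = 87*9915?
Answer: -531909/4194599 ≈ -0.12681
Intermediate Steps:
U = 862605
(-1394514 + U)/(-325169 + 4519768) = (-1394514 + 862605)/(-325169 + 4519768) = -531909/4194599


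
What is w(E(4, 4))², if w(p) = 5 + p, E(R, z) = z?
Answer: 81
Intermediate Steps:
w(E(4, 4))² = (5 + 4)² = 9² = 81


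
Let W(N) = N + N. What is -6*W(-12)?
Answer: 144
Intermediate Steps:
W(N) = 2*N
-6*W(-12) = -12*(-12) = -6*(-24) = 144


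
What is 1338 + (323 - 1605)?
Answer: 56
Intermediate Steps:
1338 + (323 - 1605) = 1338 - 1282 = 56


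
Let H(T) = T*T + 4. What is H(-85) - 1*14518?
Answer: -7289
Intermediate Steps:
H(T) = 4 + T² (H(T) = T² + 4 = 4 + T²)
H(-85) - 1*14518 = (4 + (-85)²) - 1*14518 = (4 + 7225) - 14518 = 7229 - 14518 = -7289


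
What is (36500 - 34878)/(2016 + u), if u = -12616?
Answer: -811/5300 ≈ -0.15302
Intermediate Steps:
(36500 - 34878)/(2016 + u) = (36500 - 34878)/(2016 - 12616) = 1622/(-10600) = 1622*(-1/10600) = -811/5300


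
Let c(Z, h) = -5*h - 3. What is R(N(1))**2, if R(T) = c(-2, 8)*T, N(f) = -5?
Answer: 46225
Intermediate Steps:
c(Z, h) = -3 - 5*h
R(T) = -43*T (R(T) = (-3 - 5*8)*T = (-3 - 40)*T = -43*T)
R(N(1))**2 = (-43*(-5))**2 = 215**2 = 46225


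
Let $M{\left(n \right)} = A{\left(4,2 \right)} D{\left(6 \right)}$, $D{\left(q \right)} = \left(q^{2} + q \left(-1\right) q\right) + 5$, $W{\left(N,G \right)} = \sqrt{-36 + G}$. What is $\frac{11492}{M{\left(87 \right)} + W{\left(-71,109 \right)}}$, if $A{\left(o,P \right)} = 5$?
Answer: $\frac{71825}{138} - \frac{2873 \sqrt{73}}{138} \approx 342.59$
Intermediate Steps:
$D{\left(q \right)} = 5$ ($D{\left(q \right)} = \left(q^{2} + - q q\right) + 5 = \left(q^{2} - q^{2}\right) + 5 = 0 + 5 = 5$)
$M{\left(n \right)} = 25$ ($M{\left(n \right)} = 5 \cdot 5 = 25$)
$\frac{11492}{M{\left(87 \right)} + W{\left(-71,109 \right)}} = \frac{11492}{25 + \sqrt{-36 + 109}} = \frac{11492}{25 + \sqrt{73}}$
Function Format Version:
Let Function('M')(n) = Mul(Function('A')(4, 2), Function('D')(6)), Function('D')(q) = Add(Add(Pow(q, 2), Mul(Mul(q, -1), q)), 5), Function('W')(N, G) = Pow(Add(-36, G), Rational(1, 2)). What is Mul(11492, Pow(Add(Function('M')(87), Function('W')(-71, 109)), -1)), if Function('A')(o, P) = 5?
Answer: Add(Rational(71825, 138), Mul(Rational(-2873, 138), Pow(73, Rational(1, 2)))) ≈ 342.59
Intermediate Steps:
Function('D')(q) = 5 (Function('D')(q) = Add(Add(Pow(q, 2), Mul(Mul(-1, q), q)), 5) = Add(Add(Pow(q, 2), Mul(-1, Pow(q, 2))), 5) = Add(0, 5) = 5)
Function('M')(n) = 25 (Function('M')(n) = Mul(5, 5) = 25)
Mul(11492, Pow(Add(Function('M')(87), Function('W')(-71, 109)), -1)) = Mul(11492, Pow(Add(25, Pow(Add(-36, 109), Rational(1, 2))), -1)) = Mul(11492, Pow(Add(25, Pow(73, Rational(1, 2))), -1))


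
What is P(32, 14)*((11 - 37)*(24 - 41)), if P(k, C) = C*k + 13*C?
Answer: 278460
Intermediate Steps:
P(k, C) = 13*C + C*k
P(32, 14)*((11 - 37)*(24 - 41)) = (14*(13 + 32))*((11 - 37)*(24 - 41)) = (14*45)*(-26*(-17)) = 630*442 = 278460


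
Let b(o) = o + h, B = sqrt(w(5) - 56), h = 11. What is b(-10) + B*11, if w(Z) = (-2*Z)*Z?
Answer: 1 + 11*I*sqrt(106) ≈ 1.0 + 113.25*I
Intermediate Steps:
w(Z) = -2*Z**2
B = I*sqrt(106) (B = sqrt(-2*5**2 - 56) = sqrt(-2*25 - 56) = sqrt(-50 - 56) = sqrt(-106) = I*sqrt(106) ≈ 10.296*I)
b(o) = 11 + o (b(o) = o + 11 = 11 + o)
b(-10) + B*11 = (11 - 10) + (I*sqrt(106))*11 = 1 + 11*I*sqrt(106)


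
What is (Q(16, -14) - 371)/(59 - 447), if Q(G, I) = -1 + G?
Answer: 89/97 ≈ 0.91753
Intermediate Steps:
(Q(16, -14) - 371)/(59 - 447) = ((-1 + 16) - 371)/(59 - 447) = (15 - 371)/(-388) = -356*(-1/388) = 89/97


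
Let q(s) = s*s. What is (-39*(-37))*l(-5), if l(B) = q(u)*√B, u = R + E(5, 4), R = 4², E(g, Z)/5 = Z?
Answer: 1870128*I*√5 ≈ 4.1817e+6*I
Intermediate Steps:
E(g, Z) = 5*Z
R = 16
u = 36 (u = 16 + 5*4 = 16 + 20 = 36)
q(s) = s²
l(B) = 1296*√B (l(B) = 36²*√B = 1296*√B)
(-39*(-37))*l(-5) = (-39*(-37))*(1296*√(-5)) = 1443*(1296*(I*√5)) = 1443*(1296*I*√5) = 1870128*I*√5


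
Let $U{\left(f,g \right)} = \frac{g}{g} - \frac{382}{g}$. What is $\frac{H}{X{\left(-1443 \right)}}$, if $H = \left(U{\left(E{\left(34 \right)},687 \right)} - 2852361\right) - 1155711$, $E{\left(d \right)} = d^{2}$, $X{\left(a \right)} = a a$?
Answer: $- \frac{2753545159}{1430505063} \approx -1.9249$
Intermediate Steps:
$X{\left(a \right)} = a^{2}$
$U{\left(f,g \right)} = 1 - \frac{382}{g}$
$H = - \frac{2753545159}{687}$ ($H = \left(\frac{-382 + 687}{687} - 2852361\right) - 1155711 = \left(\frac{1}{687} \cdot 305 - 2852361\right) - 1155711 = \left(\frac{305}{687} - 2852361\right) - 1155711 = - \frac{1959571702}{687} - 1155711 = - \frac{2753545159}{687} \approx -4.0081 \cdot 10^{6}$)
$\frac{H}{X{\left(-1443 \right)}} = - \frac{2753545159}{687 \left(-1443\right)^{2}} = - \frac{2753545159}{687 \cdot 2082249} = \left(- \frac{2753545159}{687}\right) \frac{1}{2082249} = - \frac{2753545159}{1430505063}$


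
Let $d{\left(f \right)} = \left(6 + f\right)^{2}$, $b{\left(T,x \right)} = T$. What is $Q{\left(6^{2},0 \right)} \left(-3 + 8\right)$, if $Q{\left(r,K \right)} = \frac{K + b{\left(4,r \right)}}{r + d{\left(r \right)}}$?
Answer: $\frac{1}{90} \approx 0.011111$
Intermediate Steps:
$Q{\left(r,K \right)} = \frac{4 + K}{r + \left(6 + r\right)^{2}}$ ($Q{\left(r,K \right)} = \frac{K + 4}{r + \left(6 + r\right)^{2}} = \frac{4 + K}{r + \left(6 + r\right)^{2}}$)
$Q{\left(6^{2},0 \right)} \left(-3 + 8\right) = \frac{4 + 0}{6^{2} + \left(6 + 6^{2}\right)^{2}} \left(-3 + 8\right) = \frac{1}{36 + \left(6 + 36\right)^{2}} \cdot 4 \cdot 5 = \frac{1}{36 + 42^{2}} \cdot 4 \cdot 5 = \frac{1}{36 + 1764} \cdot 4 \cdot 5 = \frac{1}{1800} \cdot 4 \cdot 5 = \frac{1}{450} \cdot 5 = \frac{1}{90}$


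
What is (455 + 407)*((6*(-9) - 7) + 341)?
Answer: 241360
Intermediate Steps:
(455 + 407)*((6*(-9) - 7) + 341) = 862*((-54 - 7) + 341) = 862*(-61 + 341) = 862*280 = 241360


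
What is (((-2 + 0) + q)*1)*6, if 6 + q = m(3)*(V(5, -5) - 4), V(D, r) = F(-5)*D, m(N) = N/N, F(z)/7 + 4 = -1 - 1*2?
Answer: -1542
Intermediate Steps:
F(z) = -49 (F(z) = -28 + 7*(-1 - 1*2) = -28 + 7*(-1 - 2) = -28 + 7*(-3) = -28 - 21 = -49)
m(N) = 1
V(D, r) = -49*D
q = -255 (q = -6 + 1*(-49*5 - 4) = -6 + 1*(-245 - 4) = -6 + 1*(-249) = -6 - 249 = -255)
(((-2 + 0) + q)*1)*6 = (((-2 + 0) - 255)*1)*6 = ((-2 - 255)*1)*6 = -257*1*6 = -257*6 = -1542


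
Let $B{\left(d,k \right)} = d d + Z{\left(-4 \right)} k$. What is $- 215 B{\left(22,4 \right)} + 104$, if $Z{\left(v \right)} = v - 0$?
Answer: $-100516$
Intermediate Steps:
$Z{\left(v \right)} = v$ ($Z{\left(v \right)} = v + 0 = v$)
$B{\left(d,k \right)} = d^{2} - 4 k$ ($B{\left(d,k \right)} = d d - 4 k = d^{2} - 4 k$)
$- 215 B{\left(22,4 \right)} + 104 = - 215 \left(22^{2} - 16\right) + 104 = - 215 \left(484 - 16\right) + 104 = \left(-215\right) 468 + 104 = -100620 + 104 = -100516$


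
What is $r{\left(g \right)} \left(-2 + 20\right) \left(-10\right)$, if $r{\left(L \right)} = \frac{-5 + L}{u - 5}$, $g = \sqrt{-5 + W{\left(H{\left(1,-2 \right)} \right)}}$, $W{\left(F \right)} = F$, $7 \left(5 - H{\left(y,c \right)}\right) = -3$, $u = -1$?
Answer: $-150 + \frac{30 \sqrt{21}}{7} \approx -130.36$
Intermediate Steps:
$H{\left(y,c \right)} = \frac{38}{7}$ ($H{\left(y,c \right)} = 5 - - \frac{3}{7} = 5 + \frac{3}{7} = \frac{38}{7}$)
$g = \frac{\sqrt{21}}{7}$ ($g = \sqrt{-5 + \frac{38}{7}} = \sqrt{\frac{3}{7}} = \frac{\sqrt{21}}{7} \approx 0.65465$)
$r{\left(L \right)} = \frac{5}{6} - \frac{L}{6}$ ($r{\left(L \right)} = \frac{-5 + L}{-1 - 5} = \frac{-5 + L}{-6} = \left(-5 + L\right) \left(- \frac{1}{6}\right) = \frac{5}{6} - \frac{L}{6}$)
$r{\left(g \right)} \left(-2 + 20\right) \left(-10\right) = \left(\frac{5}{6} - \frac{\frac{1}{7} \sqrt{21}}{6}\right) \left(-2 + 20\right) \left(-10\right) = \left(\frac{5}{6} - \frac{\sqrt{21}}{42}\right) 18 \left(-10\right) = \left(\frac{5}{6} - \frac{\sqrt{21}}{42}\right) \left(-180\right) = -150 + \frac{30 \sqrt{21}}{7}$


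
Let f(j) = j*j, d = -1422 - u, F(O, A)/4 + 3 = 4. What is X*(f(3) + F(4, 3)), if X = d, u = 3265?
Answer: -60931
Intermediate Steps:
F(O, A) = 4 (F(O, A) = -12 + 4*4 = -12 + 16 = 4)
d = -4687 (d = -1422 - 1*3265 = -1422 - 3265 = -4687)
f(j) = j²
X = -4687
X*(f(3) + F(4, 3)) = -4687*(3² + 4) = -4687*(9 + 4) = -4687*13 = -60931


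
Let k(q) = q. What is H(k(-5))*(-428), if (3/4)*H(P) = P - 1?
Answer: 3424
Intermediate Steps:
H(P) = -4/3 + 4*P/3 (H(P) = 4*(P - 1)/3 = 4*(-1 + P)/3 = -4/3 + 4*P/3)
H(k(-5))*(-428) = (-4/3 + (4/3)*(-5))*(-428) = (-4/3 - 20/3)*(-428) = -8*(-428) = 3424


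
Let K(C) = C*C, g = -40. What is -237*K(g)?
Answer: -379200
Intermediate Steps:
K(C) = C**2
-237*K(g) = -237*(-40)**2 = -237*1600 = -379200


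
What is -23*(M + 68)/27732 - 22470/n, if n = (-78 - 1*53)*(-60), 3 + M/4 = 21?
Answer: -5403727/1816446 ≈ -2.9749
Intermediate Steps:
M = 72 (M = -12 + 4*21 = -12 + 84 = 72)
n = 7860 (n = (-78 - 53)*(-60) = -131*(-60) = 7860)
-23*(M + 68)/27732 - 22470/n = -23*(72 + 68)/27732 - 22470/7860 = -23*140*(1/27732) - 22470*1/7860 = -3220*1/27732 - 749/262 = -805/6933 - 749/262 = -5403727/1816446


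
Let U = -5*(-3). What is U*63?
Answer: 945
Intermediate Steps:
U = 15
U*63 = 15*63 = 945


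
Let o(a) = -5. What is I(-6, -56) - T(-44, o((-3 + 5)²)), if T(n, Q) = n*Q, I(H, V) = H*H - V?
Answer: -128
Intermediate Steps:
I(H, V) = H² - V
T(n, Q) = Q*n
I(-6, -56) - T(-44, o((-3 + 5)²)) = ((-6)² - 1*(-56)) - (-5)*(-44) = (36 + 56) - 1*220 = 92 - 220 = -128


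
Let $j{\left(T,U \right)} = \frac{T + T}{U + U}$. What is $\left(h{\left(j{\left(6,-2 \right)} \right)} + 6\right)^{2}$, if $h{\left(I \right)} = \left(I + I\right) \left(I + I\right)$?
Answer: $1764$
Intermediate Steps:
$j{\left(T,U \right)} = \frac{T}{U}$ ($j{\left(T,U \right)} = \frac{2 T}{2 U} = 2 T \frac{1}{2 U} = \frac{T}{U}$)
$h{\left(I \right)} = 4 I^{2}$ ($h{\left(I \right)} = 2 I 2 I = 4 I^{2}$)
$\left(h{\left(j{\left(6,-2 \right)} \right)} + 6\right)^{2} = \left(4 \left(\frac{6}{-2}\right)^{2} + 6\right)^{2} = \left(4 \left(6 \left(- \frac{1}{2}\right)\right)^{2} + 6\right)^{2} = \left(4 \left(-3\right)^{2} + 6\right)^{2} = \left(4 \cdot 9 + 6\right)^{2} = \left(36 + 6\right)^{2} = 42^{2} = 1764$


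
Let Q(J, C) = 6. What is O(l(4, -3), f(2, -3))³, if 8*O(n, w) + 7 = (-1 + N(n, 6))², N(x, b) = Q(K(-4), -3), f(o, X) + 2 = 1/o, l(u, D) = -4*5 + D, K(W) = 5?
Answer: 729/64 ≈ 11.391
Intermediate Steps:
l(u, D) = -20 + D
f(o, X) = -2 + 1/o
N(x, b) = 6
O(n, w) = 9/4 (O(n, w) = -7/8 + (-1 + 6)²/8 = -7/8 + (⅛)*5² = -7/8 + (⅛)*25 = -7/8 + 25/8 = 9/4)
O(l(4, -3), f(2, -3))³ = (9/4)³ = 729/64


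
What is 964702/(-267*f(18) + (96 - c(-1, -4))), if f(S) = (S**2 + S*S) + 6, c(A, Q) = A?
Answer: -964702/174521 ≈ -5.5277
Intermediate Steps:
f(S) = 6 + 2*S**2 (f(S) = (S**2 + S**2) + 6 = 2*S**2 + 6 = 6 + 2*S**2)
964702/(-267*f(18) + (96 - c(-1, -4))) = 964702/(-267*(6 + 2*18**2) + (96 - 1*(-1))) = 964702/(-267*(6 + 2*324) + (96 + 1)) = 964702/(-267*(6 + 648) + 97) = 964702/(-267*654 + 97) = 964702/(-174618 + 97) = 964702/(-174521) = 964702*(-1/174521) = -964702/174521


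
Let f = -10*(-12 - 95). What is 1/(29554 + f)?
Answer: 1/30624 ≈ 3.2654e-5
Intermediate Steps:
f = 1070 (f = -10*(-107) = 1070)
1/(29554 + f) = 1/(29554 + 1070) = 1/30624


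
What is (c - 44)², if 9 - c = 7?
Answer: 1764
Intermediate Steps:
c = 2 (c = 9 - 1*7 = 9 - 7 = 2)
(c - 44)² = (2 - 44)² = (-42)² = 1764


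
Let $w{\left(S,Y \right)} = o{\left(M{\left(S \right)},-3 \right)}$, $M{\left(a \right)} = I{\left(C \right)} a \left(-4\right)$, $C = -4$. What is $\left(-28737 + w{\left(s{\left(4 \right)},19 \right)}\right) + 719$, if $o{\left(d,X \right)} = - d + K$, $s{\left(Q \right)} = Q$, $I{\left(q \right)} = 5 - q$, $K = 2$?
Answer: $-27872$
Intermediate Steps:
$M{\left(a \right)} = - 36 a$ ($M{\left(a \right)} = \left(5 - -4\right) a \left(-4\right) = \left(5 + 4\right) \left(- 4 a\right) = 9 \left(- 4 a\right) = - 36 a$)
$o{\left(d,X \right)} = 2 - d$ ($o{\left(d,X \right)} = - d + 2 = 2 - d$)
$w{\left(S,Y \right)} = 2 + 36 S$ ($w{\left(S,Y \right)} = 2 - - 36 S = 2 + 36 S$)
$\left(-28737 + w{\left(s{\left(4 \right)},19 \right)}\right) + 719 = \left(-28737 + \left(2 + 36 \cdot 4\right)\right) + 719 = \left(-28737 + \left(2 + 144\right)\right) + 719 = \left(-28737 + 146\right) + 719 = -28591 + 719 = -27872$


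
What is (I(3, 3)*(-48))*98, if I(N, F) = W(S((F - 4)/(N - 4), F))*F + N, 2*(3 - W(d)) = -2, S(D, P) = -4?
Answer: -70560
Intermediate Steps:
W(d) = 4 (W(d) = 3 - 1/2*(-2) = 3 + 1 = 4)
I(N, F) = N + 4*F (I(N, F) = 4*F + N = N + 4*F)
(I(3, 3)*(-48))*98 = ((3 + 4*3)*(-48))*98 = ((3 + 12)*(-48))*98 = (15*(-48))*98 = -720*98 = -70560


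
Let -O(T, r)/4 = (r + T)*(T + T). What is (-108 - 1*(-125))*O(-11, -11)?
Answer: -32912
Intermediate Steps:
O(T, r) = -8*T*(T + r) (O(T, r) = -4*(r + T)*(T + T) = -4*(T + r)*2*T = -8*T*(T + r))
(-108 - 1*(-125))*O(-11, -11) = (-108 - 1*(-125))*(-8*(-11)*(-11 - 11)) = (-108 + 125)*(-8*(-11)*(-22)) = 17*(-1936) = -32912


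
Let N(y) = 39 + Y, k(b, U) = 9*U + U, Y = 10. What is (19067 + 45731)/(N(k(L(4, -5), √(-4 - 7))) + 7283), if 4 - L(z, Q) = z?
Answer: 32399/3666 ≈ 8.8377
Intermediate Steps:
L(z, Q) = 4 - z
k(b, U) = 10*U
N(y) = 49 (N(y) = 39 + 10 = 49)
(19067 + 45731)/(N(k(L(4, -5), √(-4 - 7))) + 7283) = (19067 + 45731)/(49 + 7283) = 64798/7332 = 64798*(1/7332) = 32399/3666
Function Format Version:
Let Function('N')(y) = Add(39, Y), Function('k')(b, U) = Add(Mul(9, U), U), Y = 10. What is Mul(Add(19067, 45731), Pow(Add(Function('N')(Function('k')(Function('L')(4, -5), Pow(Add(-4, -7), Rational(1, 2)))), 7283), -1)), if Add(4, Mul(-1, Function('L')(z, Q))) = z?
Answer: Rational(32399, 3666) ≈ 8.8377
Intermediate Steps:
Function('L')(z, Q) = Add(4, Mul(-1, z))
Function('k')(b, U) = Mul(10, U)
Function('N')(y) = 49 (Function('N')(y) = Add(39, 10) = 49)
Mul(Add(19067, 45731), Pow(Add(Function('N')(Function('k')(Function('L')(4, -5), Pow(Add(-4, -7), Rational(1, 2)))), 7283), -1)) = Mul(Add(19067, 45731), Pow(Add(49, 7283), -1)) = Mul(64798, Pow(7332, -1)) = Mul(64798, Rational(1, 7332)) = Rational(32399, 3666)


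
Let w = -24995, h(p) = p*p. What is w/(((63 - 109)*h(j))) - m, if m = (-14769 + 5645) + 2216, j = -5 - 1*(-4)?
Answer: 342763/46 ≈ 7451.4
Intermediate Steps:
j = -1 (j = -5 + 4 = -1)
h(p) = p**2
m = -6908 (m = -9124 + 2216 = -6908)
w/(((63 - 109)*h(j))) - m = -24995/(63 - 109) - 1*(-6908) = -24995/((-46*1)) + 6908 = -24995/(-46) + 6908 = -24995*(-1/46) + 6908 = 24995/46 + 6908 = 342763/46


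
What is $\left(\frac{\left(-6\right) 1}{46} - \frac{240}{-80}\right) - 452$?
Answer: $- \frac{10330}{23} \approx -449.13$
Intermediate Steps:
$\left(\frac{\left(-6\right) 1}{46} - \frac{240}{-80}\right) - 452 = \left(\left(-6\right) \frac{1}{46} - -3\right) - 452 = \left(- \frac{3}{23} + 3\right) - 452 = \frac{66}{23} - 452 = - \frac{10330}{23}$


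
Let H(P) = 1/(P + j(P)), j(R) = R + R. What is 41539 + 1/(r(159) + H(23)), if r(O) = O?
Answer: 455765977/10972 ≈ 41539.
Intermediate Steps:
j(R) = 2*R
H(P) = 1/(3*P) (H(P) = 1/(P + 2*P) = 1/(3*P))
41539 + 1/(r(159) + H(23)) = 41539 + 1/(159 + (1/3)/23) = 41539 + 1/(159 + (1/3)*(1/23)) = 41539 + 1/(159 + 1/69) = 41539 + 1/(10972/69) = 41539 + 69/10972 = 455765977/10972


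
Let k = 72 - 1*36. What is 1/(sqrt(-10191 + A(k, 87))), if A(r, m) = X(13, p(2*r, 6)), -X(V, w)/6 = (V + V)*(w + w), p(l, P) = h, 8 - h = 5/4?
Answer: -I*sqrt(12297)/12297 ≈ -0.0090178*I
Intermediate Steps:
k = 36 (k = 72 - 36 = 36)
h = 27/4 (h = 8 - 5/4 = 27/4 ≈ 6.7500)
p(l, P) = 27/4
X(V, w) = -24*V*w (X(V, w) = -6*(V + V)*(w + w) = -6*2*V*2*w = -24*V*w)
A(r, m) = -2106 (A(r, m) = -24*13*27/4 = -2106)
1/(sqrt(-10191 + A(k, 87))) = 1/(sqrt(-10191 - 2106)) = 1/(sqrt(-12297)) = 1/(I*sqrt(12297)) = -I*sqrt(12297)/12297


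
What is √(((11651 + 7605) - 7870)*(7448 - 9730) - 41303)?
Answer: 23*I*√49195 ≈ 5101.4*I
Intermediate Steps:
√(((11651 + 7605) - 7870)*(7448 - 9730) - 41303) = √((19256 - 7870)*(-2282) - 41303) = √(11386*(-2282) - 41303) = √(-25982852 - 41303) = √(-26024155) = 23*I*√49195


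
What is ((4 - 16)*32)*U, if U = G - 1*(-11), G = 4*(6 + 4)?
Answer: -19584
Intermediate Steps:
G = 40 (G = 4*10 = 40)
U = 51 (U = 40 - 1*(-11) = 40 + 11 = 51)
((4 - 16)*32)*U = ((4 - 16)*32)*51 = -12*32*51 = -384*51 = -19584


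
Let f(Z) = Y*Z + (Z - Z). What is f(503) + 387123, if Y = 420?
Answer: 598383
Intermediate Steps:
f(Z) = 420*Z (f(Z) = 420*Z + (Z - Z) = 420*Z + 0 = 420*Z)
f(503) + 387123 = 420*503 + 387123 = 211260 + 387123 = 598383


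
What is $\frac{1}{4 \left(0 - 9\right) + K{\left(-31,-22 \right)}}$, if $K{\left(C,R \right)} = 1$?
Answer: $- \frac{1}{35} \approx -0.028571$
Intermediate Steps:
$\frac{1}{4 \left(0 - 9\right) + K{\left(-31,-22 \right)}} = \frac{1}{4 \left(0 - 9\right) + 1} = \frac{1}{4 \left(-9\right) + 1} = \frac{1}{-36 + 1} = \frac{1}{-35} = - \frac{1}{35}$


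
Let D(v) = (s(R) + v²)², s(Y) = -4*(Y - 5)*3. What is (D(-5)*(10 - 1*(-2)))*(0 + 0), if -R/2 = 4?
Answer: 0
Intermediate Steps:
R = -8 (R = -2*4 = -8)
s(Y) = 60 - 12*Y (s(Y) = -4*(-5 + Y)*3 = -4*(-15 + 3*Y) = 60 - 12*Y)
D(v) = (156 + v²)² (D(v) = ((60 - 12*(-8)) + v²)² = ((60 + 96) + v²)² = (156 + v²)²)
(D(-5)*(10 - 1*(-2)))*(0 + 0) = ((156 + (-5)²)²*(10 - 1*(-2)))*(0 + 0) = ((156 + 25)²*(10 + 2))*0 = (181²*12)*0 = (32761*12)*0 = 393132*0 = 0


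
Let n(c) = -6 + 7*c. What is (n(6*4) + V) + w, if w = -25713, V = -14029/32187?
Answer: -822424066/32187 ≈ -25551.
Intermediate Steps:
V = -14029/32187 (V = -14029*1/32187 = -14029/32187 ≈ -0.43586)
(n(6*4) + V) + w = ((-6 + 7*(6*4)) - 14029/32187) - 25713 = ((-6 + 7*24) - 14029/32187) - 25713 = ((-6 + 168) - 14029/32187) - 25713 = (162 - 14029/32187) - 25713 = 5200265/32187 - 25713 = -822424066/32187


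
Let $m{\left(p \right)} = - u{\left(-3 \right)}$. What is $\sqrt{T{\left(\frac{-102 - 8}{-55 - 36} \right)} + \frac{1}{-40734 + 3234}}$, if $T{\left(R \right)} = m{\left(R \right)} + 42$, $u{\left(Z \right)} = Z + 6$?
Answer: $\frac{29 \sqrt{26085}}{750} \approx 6.245$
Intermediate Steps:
$u{\left(Z \right)} = 6 + Z$
$m{\left(p \right)} = -3$ ($m{\left(p \right)} = - (6 - 3) = \left(-1\right) 3 = -3$)
$T{\left(R \right)} = 39$ ($T{\left(R \right)} = -3 + 42 = 39$)
$\sqrt{T{\left(\frac{-102 - 8}{-55 - 36} \right)} + \frac{1}{-40734 + 3234}} = \sqrt{39 + \frac{1}{-40734 + 3234}} = \sqrt{39 + \frac{1}{-37500}} = \sqrt{39 - \frac{1}{37500}} = \sqrt{\frac{1462499}{37500}} = \frac{29 \sqrt{26085}}{750}$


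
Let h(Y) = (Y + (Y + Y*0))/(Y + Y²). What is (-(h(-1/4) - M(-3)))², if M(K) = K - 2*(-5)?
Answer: 169/9 ≈ 18.778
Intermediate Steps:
M(K) = 10 + K (M(K) = K + 10 = 10 + K)
h(Y) = 2*Y/(Y + Y²) (h(Y) = (Y + (Y + 0))/(Y + Y²) = (Y + Y)/(Y + Y²) = (2*Y)/(Y + Y²) = 2*Y/(Y + Y²))
(-(h(-1/4) - M(-3)))² = (-(2/(1 - 1/4) - (10 - 3)))² = (-(2/(1 - 1*¼) - 1*7))² = (-(2/(1 - ¼) - 7))² = (-(2/(¾) - 7))² = (-(2*(4/3) - 7))² = (-(8/3 - 7))² = (-1*(-13/3))² = (13/3)² = 169/9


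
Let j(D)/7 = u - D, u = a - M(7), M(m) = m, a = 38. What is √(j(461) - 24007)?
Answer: I*√27017 ≈ 164.37*I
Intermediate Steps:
u = 31 (u = 38 - 1*7 = 38 - 7 = 31)
j(D) = 217 - 7*D (j(D) = 7*(31 - D) = 217 - 7*D)
√(j(461) - 24007) = √((217 - 7*461) - 24007) = √((217 - 3227) - 24007) = √(-3010 - 24007) = √(-27017) = I*√27017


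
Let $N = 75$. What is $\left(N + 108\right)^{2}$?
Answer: $33489$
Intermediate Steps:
$\left(N + 108\right)^{2} = \left(75 + 108\right)^{2} = 183^{2} = 33489$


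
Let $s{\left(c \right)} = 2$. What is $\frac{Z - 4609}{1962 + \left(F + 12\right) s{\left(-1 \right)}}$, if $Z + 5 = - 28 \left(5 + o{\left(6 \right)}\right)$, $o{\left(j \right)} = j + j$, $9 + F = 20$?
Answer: $- \frac{2545}{1004} \approx -2.5349$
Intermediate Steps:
$F = 11$ ($F = -9 + 20 = 11$)
$o{\left(j \right)} = 2 j$
$Z = -481$ ($Z = -5 - 28 \left(5 + 2 \cdot 6\right) = -5 - 28 \left(5 + 12\right) = -5 - 476 = -481$)
$\frac{Z - 4609}{1962 + \left(F + 12\right) s{\left(-1 \right)}} = \frac{-481 - 4609}{1962 + \left(11 + 12\right) 2} = - \frac{5090}{1962 + 23 \cdot 2} = - \frac{5090}{1962 + 46} = - \frac{5090}{2008} = \left(-5090\right) \frac{1}{2008} = - \frac{2545}{1004}$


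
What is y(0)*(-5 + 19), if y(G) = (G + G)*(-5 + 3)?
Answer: 0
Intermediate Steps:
y(G) = -4*G (y(G) = (2*G)*(-2) = -4*G)
y(0)*(-5 + 19) = (-4*0)*(-5 + 19) = 0*14 = 0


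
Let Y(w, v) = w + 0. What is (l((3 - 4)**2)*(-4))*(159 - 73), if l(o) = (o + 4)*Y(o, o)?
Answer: -1720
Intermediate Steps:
Y(w, v) = w
l(o) = o*(4 + o) (l(o) = (o + 4)*o = (4 + o)*o = o*(4 + o))
(l((3 - 4)**2)*(-4))*(159 - 73) = (((3 - 4)**2*(4 + (3 - 4)**2))*(-4))*(159 - 73) = (((-1)**2*(4 + (-1)**2))*(-4))*86 = ((1*(4 + 1))*(-4))*86 = ((1*5)*(-4))*86 = (5*(-4))*86 = -20*86 = -1720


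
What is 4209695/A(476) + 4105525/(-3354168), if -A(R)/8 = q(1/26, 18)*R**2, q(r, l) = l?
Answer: -51845503685/38318015232 ≈ -1.3530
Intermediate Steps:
A(R) = -144*R**2
4209695/A(476) + 4105525/(-3354168) = 4209695/((-144*476**2)) + 4105525/(-3354168) = 4209695/((-144*226576)) + 4105525*(-1/3354168) = 4209695/(-32626944) - 4105525/3354168 = 4209695*(-1/32626944) - 4105525/3354168 = -601385/4660992 - 4105525/3354168 = -51845503685/38318015232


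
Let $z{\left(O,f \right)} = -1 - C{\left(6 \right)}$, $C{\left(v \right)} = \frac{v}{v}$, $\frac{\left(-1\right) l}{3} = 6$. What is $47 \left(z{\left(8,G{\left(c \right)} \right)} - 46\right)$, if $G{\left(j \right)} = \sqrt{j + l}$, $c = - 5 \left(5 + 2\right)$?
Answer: $-2256$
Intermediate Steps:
$l = -18$ ($l = \left(-3\right) 6 = -18$)
$c = -35$ ($c = \left(-5\right) 7 = -35$)
$G{\left(j \right)} = \sqrt{-18 + j}$ ($G{\left(j \right)} = \sqrt{j - 18} = \sqrt{-18 + j}$)
$C{\left(v \right)} = 1$
$z{\left(O,f \right)} = -2$ ($z{\left(O,f \right)} = -1 - 1 = -2$)
$47 \left(z{\left(8,G{\left(c \right)} \right)} - 46\right) = 47 \left(-2 - 46\right) = 47 \left(-48\right) = -2256$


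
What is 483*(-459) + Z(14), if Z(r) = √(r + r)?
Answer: -221697 + 2*√7 ≈ -2.2169e+5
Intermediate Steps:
Z(r) = √2*√r (Z(r) = √(2*r) = √2*√r)
483*(-459) + Z(14) = 483*(-459) + √2*√14 = -221697 + 2*√7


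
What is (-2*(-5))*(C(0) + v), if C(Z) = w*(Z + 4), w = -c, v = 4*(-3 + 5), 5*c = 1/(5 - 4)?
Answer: 72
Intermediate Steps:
c = 1/5 (c = 1/(5*(5 - 4)) = (1/5)/1 = (1/5)*1 = 1/5 ≈ 0.20000)
v = 8 (v = 4*2 = 8)
w = -1/5 (w = -1*1/5 = -1/5 ≈ -0.20000)
C(Z) = -4/5 - Z/5 (C(Z) = -(Z + 4)/5 = -(4 + Z)/5 = -4/5 - Z/5)
(-2*(-5))*(C(0) + v) = (-2*(-5))*((-4/5 - 1/5*0) + 8) = 10*((-4/5 + 0) + 8) = 10*(-4/5 + 8) = 10*(36/5) = 72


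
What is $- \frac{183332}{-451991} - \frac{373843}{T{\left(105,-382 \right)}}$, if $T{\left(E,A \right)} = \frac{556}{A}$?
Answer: $\frac{32274022206179}{125653498} \approx 2.5685 \cdot 10^{5}$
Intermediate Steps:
$- \frac{183332}{-451991} - \frac{373843}{T{\left(105,-382 \right)}} = - \frac{183332}{-451991} - \frac{373843}{556 \frac{1}{-382}} = \left(-183332\right) \left(- \frac{1}{451991}\right) - \frac{373843}{556 \left(- \frac{1}{382}\right)} = \frac{183332}{451991} - \frac{373843}{- \frac{278}{191}} = \frac{183332}{451991} - - \frac{71404013}{278} = \frac{183332}{451991} + \frac{71404013}{278} = \frac{32274022206179}{125653498}$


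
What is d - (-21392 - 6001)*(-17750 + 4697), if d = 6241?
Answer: -357554588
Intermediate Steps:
d - (-21392 - 6001)*(-17750 + 4697) = 6241 - (-21392 - 6001)*(-17750 + 4697) = 6241 - (-27393)*(-13053) = 6241 - 1*357560829 = 6241 - 357560829 = -357554588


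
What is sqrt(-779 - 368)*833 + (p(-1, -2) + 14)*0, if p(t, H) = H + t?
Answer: 833*I*sqrt(1147) ≈ 28212.0*I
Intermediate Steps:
sqrt(-779 - 368)*833 + (p(-1, -2) + 14)*0 = sqrt(-779 - 368)*833 + ((-2 - 1) + 14)*0 = sqrt(-1147)*833 + (-3 + 14)*0 = (I*sqrt(1147))*833 + 11*0 = 833*I*sqrt(1147) + 0 = 833*I*sqrt(1147)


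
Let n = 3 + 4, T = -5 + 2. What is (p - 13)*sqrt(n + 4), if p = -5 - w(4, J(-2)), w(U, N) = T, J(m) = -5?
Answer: -15*sqrt(11) ≈ -49.749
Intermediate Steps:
T = -3
n = 7
w(U, N) = -3
p = -2 (p = -5 - 1*(-3) = -5 + 3 = -2)
(p - 13)*sqrt(n + 4) = (-2 - 13)*sqrt(7 + 4) = -15*sqrt(11)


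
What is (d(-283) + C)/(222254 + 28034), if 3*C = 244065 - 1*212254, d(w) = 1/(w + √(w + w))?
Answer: 251837/5944340 - I*√566/20186978640 ≈ 0.042366 - 1.1785e-9*I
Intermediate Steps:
d(w) = 1/(w + √2*√w) (d(w) = 1/(w + √(2*w)) = 1/(w + √2*√w))
C = 31811/3 (C = (244065 - 1*212254)/3 = (244065 - 212254)/3 = (⅓)*31811 = 31811/3 ≈ 10604.)
(d(-283) + C)/(222254 + 28034) = (1/(-283 + √2*√(-283)) + 31811/3)/(222254 + 28034) = (1/(-283 + √2*(I*√283)) + 31811/3)/250288 = (1/(-283 + I*√566) + 31811/3)*(1/250288) = (31811/3 + 1/(-283 + I*√566))*(1/250288) = 31811/750864 + 1/(250288*(-283 + I*√566))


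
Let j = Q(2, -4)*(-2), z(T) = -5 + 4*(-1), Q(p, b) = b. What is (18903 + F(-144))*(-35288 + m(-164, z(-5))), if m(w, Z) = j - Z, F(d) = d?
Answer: -661648689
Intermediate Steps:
z(T) = -9 (z(T) = -5 - 4 = -9)
j = 8 (j = -4*(-2) = 8)
m(w, Z) = 8 - Z
(18903 + F(-144))*(-35288 + m(-164, z(-5))) = (18903 - 144)*(-35288 + (8 - 1*(-9))) = 18759*(-35288 + (8 + 9)) = 18759*(-35288 + 17) = 18759*(-35271) = -661648689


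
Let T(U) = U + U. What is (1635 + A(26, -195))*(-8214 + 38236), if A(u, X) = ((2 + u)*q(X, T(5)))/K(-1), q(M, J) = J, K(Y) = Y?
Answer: 40679810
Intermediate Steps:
T(U) = 2*U
A(u, X) = -20 - 10*u (A(u, X) = ((2 + u)*(2*5))/(-1) = ((2 + u)*10)*(-1) = (20 + 10*u)*(-1) = -20 - 10*u)
(1635 + A(26, -195))*(-8214 + 38236) = (1635 + (-20 - 10*26))*(-8214 + 38236) = (1635 + (-20 - 260))*30022 = (1635 - 280)*30022 = 1355*30022 = 40679810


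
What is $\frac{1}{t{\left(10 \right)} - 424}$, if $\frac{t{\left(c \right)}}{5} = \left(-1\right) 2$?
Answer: $- \frac{1}{434} \approx -0.0023041$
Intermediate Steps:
$t{\left(c \right)} = -10$ ($t{\left(c \right)} = 5 \left(\left(-1\right) 2\right) = 5 \left(-2\right) = -10$)
$\frac{1}{t{\left(10 \right)} - 424} = \frac{1}{-10 - 424} = \frac{1}{-434} = - \frac{1}{434}$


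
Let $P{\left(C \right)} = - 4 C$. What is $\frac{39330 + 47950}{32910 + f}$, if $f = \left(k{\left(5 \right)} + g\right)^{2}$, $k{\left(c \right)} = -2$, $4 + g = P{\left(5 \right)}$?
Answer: $\frac{43640}{16793} \approx 2.5987$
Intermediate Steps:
$g = -24$ ($g = -4 - 20 = -24$)
$f = 676$ ($f = \left(-2 - 24\right)^{2} = \left(-26\right)^{2} = 676$)
$\frac{39330 + 47950}{32910 + f} = \frac{39330 + 47950}{32910 + 676} = \frac{87280}{33586} = 87280 \cdot \frac{1}{33586} = \frac{43640}{16793}$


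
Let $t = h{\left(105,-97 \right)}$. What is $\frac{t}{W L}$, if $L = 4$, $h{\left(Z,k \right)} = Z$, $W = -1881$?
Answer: $- \frac{35}{2508} \approx -0.013955$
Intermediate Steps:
$t = 105$
$\frac{t}{W L} = \frac{105}{\left(-1881\right) 4} = \frac{105}{-7524} = 105 \left(- \frac{1}{7524}\right) = - \frac{35}{2508}$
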